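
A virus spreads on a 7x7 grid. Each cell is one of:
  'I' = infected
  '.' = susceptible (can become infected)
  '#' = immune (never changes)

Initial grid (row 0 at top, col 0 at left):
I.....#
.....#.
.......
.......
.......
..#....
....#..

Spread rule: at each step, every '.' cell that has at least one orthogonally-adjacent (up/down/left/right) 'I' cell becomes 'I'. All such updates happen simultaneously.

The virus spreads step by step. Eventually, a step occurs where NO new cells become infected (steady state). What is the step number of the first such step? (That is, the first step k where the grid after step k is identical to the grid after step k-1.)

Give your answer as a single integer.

Answer: 13

Derivation:
Step 0 (initial): 1 infected
Step 1: +2 new -> 3 infected
Step 2: +3 new -> 6 infected
Step 3: +4 new -> 10 infected
Step 4: +5 new -> 15 infected
Step 5: +6 new -> 21 infected
Step 6: +5 new -> 26 infected
Step 7: +4 new -> 30 infected
Step 8: +5 new -> 35 infected
Step 9: +5 new -> 40 infected
Step 10: +2 new -> 42 infected
Step 11: +2 new -> 44 infected
Step 12: +1 new -> 45 infected
Step 13: +0 new -> 45 infected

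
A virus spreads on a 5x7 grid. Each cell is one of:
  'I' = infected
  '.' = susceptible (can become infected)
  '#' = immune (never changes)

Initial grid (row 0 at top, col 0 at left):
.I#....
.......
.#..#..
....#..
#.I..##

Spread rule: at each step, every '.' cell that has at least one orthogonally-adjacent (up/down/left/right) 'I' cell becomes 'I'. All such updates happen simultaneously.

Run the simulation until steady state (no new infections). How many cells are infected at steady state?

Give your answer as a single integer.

Answer: 28

Derivation:
Step 0 (initial): 2 infected
Step 1: +5 new -> 7 infected
Step 2: +6 new -> 13 infected
Step 3: +4 new -> 17 infected
Step 4: +2 new -> 19 infected
Step 5: +2 new -> 21 infected
Step 6: +3 new -> 24 infected
Step 7: +3 new -> 27 infected
Step 8: +1 new -> 28 infected
Step 9: +0 new -> 28 infected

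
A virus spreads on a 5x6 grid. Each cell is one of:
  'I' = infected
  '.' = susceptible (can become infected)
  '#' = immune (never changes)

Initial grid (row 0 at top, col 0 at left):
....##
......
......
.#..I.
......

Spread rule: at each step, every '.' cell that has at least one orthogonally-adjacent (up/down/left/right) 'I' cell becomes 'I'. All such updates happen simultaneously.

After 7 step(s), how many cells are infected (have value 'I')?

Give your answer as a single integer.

Answer: 27

Derivation:
Step 0 (initial): 1 infected
Step 1: +4 new -> 5 infected
Step 2: +6 new -> 11 infected
Step 3: +4 new -> 15 infected
Step 4: +4 new -> 19 infected
Step 5: +4 new -> 23 infected
Step 6: +3 new -> 26 infected
Step 7: +1 new -> 27 infected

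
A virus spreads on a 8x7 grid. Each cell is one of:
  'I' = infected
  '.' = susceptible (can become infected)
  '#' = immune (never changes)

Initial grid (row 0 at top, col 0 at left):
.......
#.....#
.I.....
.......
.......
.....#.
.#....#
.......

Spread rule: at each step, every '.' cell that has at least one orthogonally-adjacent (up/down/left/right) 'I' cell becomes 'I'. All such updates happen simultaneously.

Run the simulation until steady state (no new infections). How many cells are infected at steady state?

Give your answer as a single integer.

Answer: 51

Derivation:
Step 0 (initial): 1 infected
Step 1: +4 new -> 5 infected
Step 2: +6 new -> 11 infected
Step 3: +8 new -> 19 infected
Step 4: +7 new -> 26 infected
Step 5: +8 new -> 34 infected
Step 6: +7 new -> 41 infected
Step 7: +5 new -> 46 infected
Step 8: +3 new -> 49 infected
Step 9: +1 new -> 50 infected
Step 10: +1 new -> 51 infected
Step 11: +0 new -> 51 infected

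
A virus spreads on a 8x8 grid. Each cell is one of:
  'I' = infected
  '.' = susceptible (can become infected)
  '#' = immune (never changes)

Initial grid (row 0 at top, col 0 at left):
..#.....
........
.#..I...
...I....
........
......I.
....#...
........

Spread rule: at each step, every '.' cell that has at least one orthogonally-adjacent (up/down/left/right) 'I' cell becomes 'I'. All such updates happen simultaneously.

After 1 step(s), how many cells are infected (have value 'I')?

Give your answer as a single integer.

Step 0 (initial): 3 infected
Step 1: +10 new -> 13 infected

Answer: 13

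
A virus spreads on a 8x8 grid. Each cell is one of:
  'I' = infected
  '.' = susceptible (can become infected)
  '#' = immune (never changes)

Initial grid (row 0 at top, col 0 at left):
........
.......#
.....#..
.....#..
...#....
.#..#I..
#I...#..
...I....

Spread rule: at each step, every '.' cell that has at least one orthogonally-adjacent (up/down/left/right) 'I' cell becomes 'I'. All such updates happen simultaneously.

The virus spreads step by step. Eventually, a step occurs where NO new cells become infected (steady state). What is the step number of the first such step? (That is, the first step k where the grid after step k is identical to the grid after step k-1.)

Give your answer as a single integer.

Step 0 (initial): 3 infected
Step 1: +7 new -> 10 infected
Step 2: +9 new -> 19 infected
Step 3: +6 new -> 25 infected
Step 4: +7 new -> 32 infected
Step 5: +7 new -> 39 infected
Step 6: +8 new -> 47 infected
Step 7: +6 new -> 53 infected
Step 8: +2 new -> 55 infected
Step 9: +1 new -> 56 infected
Step 10: +0 new -> 56 infected

Answer: 10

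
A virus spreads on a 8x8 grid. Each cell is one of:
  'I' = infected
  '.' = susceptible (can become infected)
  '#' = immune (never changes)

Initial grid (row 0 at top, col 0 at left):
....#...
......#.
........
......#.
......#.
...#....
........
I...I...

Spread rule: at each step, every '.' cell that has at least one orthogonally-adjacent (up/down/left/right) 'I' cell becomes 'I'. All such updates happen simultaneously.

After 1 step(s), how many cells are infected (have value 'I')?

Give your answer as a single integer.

Step 0 (initial): 2 infected
Step 1: +5 new -> 7 infected

Answer: 7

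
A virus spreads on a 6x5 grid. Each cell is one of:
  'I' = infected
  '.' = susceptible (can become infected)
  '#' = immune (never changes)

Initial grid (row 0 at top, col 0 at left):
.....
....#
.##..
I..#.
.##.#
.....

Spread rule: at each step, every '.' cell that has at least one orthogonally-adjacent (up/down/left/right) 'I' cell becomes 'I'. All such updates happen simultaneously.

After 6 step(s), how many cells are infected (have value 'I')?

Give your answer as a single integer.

Answer: 20

Derivation:
Step 0 (initial): 1 infected
Step 1: +3 new -> 4 infected
Step 2: +3 new -> 7 infected
Step 3: +3 new -> 10 infected
Step 4: +3 new -> 13 infected
Step 5: +3 new -> 16 infected
Step 6: +4 new -> 20 infected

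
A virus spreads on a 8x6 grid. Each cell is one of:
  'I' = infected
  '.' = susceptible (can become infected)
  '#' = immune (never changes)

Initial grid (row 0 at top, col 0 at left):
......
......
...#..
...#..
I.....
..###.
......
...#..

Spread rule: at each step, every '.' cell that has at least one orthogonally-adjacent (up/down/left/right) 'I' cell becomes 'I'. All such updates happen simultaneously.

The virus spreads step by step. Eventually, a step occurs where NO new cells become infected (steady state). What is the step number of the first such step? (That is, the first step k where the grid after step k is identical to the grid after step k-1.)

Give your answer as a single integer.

Step 0 (initial): 1 infected
Step 1: +3 new -> 4 infected
Step 2: +5 new -> 9 infected
Step 3: +6 new -> 15 infected
Step 4: +6 new -> 21 infected
Step 5: +6 new -> 27 infected
Step 6: +6 new -> 33 infected
Step 7: +5 new -> 38 infected
Step 8: +3 new -> 41 infected
Step 9: +1 new -> 42 infected
Step 10: +0 new -> 42 infected

Answer: 10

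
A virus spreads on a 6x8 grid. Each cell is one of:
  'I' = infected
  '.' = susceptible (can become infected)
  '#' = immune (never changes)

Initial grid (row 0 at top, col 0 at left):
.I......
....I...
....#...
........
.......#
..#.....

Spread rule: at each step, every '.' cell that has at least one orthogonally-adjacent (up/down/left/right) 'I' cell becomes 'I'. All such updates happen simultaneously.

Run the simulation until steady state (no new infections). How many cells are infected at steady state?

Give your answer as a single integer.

Answer: 45

Derivation:
Step 0 (initial): 2 infected
Step 1: +6 new -> 8 infected
Step 2: +8 new -> 16 infected
Step 3: +8 new -> 24 infected
Step 4: +9 new -> 33 infected
Step 5: +8 new -> 41 infected
Step 6: +3 new -> 44 infected
Step 7: +1 new -> 45 infected
Step 8: +0 new -> 45 infected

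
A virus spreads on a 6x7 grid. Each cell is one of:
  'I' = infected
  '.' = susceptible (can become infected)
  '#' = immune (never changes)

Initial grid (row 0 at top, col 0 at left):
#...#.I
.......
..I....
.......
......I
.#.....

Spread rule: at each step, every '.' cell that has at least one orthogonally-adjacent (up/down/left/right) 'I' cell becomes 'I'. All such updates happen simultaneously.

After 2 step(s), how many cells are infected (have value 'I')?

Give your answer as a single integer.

Answer: 25

Derivation:
Step 0 (initial): 3 infected
Step 1: +9 new -> 12 infected
Step 2: +13 new -> 25 infected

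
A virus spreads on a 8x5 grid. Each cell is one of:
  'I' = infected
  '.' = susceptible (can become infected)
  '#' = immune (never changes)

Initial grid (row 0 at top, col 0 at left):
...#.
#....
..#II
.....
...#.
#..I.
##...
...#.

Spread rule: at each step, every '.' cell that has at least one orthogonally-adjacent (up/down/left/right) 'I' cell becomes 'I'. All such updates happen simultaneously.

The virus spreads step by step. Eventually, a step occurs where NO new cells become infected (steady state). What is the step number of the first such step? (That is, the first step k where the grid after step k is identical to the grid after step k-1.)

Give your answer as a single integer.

Step 0 (initial): 3 infected
Step 1: +7 new -> 10 infected
Step 2: +8 new -> 18 infected
Step 3: +6 new -> 24 infected
Step 4: +5 new -> 29 infected
Step 5: +3 new -> 32 infected
Step 6: +0 new -> 32 infected

Answer: 6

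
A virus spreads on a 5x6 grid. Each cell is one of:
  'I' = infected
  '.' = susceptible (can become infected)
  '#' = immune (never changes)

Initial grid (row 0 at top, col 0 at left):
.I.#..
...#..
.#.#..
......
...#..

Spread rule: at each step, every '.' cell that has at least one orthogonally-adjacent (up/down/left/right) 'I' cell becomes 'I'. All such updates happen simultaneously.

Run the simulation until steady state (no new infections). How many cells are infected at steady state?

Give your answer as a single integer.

Step 0 (initial): 1 infected
Step 1: +3 new -> 4 infected
Step 2: +2 new -> 6 infected
Step 3: +2 new -> 8 infected
Step 4: +2 new -> 10 infected
Step 5: +4 new -> 14 infected
Step 6: +2 new -> 16 infected
Step 7: +3 new -> 19 infected
Step 8: +3 new -> 22 infected
Step 9: +2 new -> 24 infected
Step 10: +1 new -> 25 infected
Step 11: +0 new -> 25 infected

Answer: 25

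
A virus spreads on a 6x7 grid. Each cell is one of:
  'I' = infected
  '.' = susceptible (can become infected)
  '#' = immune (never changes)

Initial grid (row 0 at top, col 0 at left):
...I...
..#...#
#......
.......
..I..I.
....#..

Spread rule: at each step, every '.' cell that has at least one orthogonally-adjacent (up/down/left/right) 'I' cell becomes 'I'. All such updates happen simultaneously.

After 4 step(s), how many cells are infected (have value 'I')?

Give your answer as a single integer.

Answer: 38

Derivation:
Step 0 (initial): 3 infected
Step 1: +11 new -> 14 infected
Step 2: +14 new -> 28 infected
Step 3: +9 new -> 37 infected
Step 4: +1 new -> 38 infected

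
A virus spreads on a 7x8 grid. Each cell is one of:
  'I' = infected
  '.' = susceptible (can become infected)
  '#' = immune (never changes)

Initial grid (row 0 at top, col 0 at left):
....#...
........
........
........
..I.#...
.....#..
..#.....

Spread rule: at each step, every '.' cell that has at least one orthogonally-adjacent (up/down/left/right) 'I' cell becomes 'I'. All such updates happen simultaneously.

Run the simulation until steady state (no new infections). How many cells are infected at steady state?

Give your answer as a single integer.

Step 0 (initial): 1 infected
Step 1: +4 new -> 5 infected
Step 2: +6 new -> 11 infected
Step 3: +9 new -> 20 infected
Step 4: +8 new -> 28 infected
Step 5: +8 new -> 36 infected
Step 6: +6 new -> 42 infected
Step 7: +6 new -> 48 infected
Step 8: +3 new -> 51 infected
Step 9: +1 new -> 52 infected
Step 10: +0 new -> 52 infected

Answer: 52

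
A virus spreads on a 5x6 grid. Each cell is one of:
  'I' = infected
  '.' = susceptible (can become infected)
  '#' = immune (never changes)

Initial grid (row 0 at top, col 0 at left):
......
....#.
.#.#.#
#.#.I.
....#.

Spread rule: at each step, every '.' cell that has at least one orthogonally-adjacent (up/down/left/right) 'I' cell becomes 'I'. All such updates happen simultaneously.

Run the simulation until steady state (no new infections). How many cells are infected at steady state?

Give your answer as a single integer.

Answer: 10

Derivation:
Step 0 (initial): 1 infected
Step 1: +3 new -> 4 infected
Step 2: +2 new -> 6 infected
Step 3: +1 new -> 7 infected
Step 4: +1 new -> 8 infected
Step 5: +2 new -> 10 infected
Step 6: +0 new -> 10 infected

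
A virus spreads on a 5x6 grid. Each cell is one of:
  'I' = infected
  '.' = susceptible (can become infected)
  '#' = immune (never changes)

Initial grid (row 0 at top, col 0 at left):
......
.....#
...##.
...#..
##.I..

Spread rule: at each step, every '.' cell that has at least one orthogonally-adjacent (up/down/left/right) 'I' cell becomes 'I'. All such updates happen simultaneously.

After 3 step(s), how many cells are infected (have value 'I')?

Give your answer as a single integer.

Answer: 9

Derivation:
Step 0 (initial): 1 infected
Step 1: +2 new -> 3 infected
Step 2: +3 new -> 6 infected
Step 3: +3 new -> 9 infected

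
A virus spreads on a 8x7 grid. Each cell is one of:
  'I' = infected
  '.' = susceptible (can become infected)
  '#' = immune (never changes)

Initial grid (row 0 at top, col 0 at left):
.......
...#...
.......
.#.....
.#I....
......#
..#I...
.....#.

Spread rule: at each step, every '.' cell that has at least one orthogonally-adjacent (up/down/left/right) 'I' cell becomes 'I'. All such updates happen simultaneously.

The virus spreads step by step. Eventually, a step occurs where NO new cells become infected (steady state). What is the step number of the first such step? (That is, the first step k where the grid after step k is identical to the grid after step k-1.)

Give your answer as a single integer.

Answer: 9

Derivation:
Step 0 (initial): 2 infected
Step 1: +6 new -> 8 infected
Step 2: +8 new -> 16 infected
Step 3: +10 new -> 26 infected
Step 4: +10 new -> 36 infected
Step 5: +7 new -> 43 infected
Step 6: +4 new -> 47 infected
Step 7: +2 new -> 49 infected
Step 8: +1 new -> 50 infected
Step 9: +0 new -> 50 infected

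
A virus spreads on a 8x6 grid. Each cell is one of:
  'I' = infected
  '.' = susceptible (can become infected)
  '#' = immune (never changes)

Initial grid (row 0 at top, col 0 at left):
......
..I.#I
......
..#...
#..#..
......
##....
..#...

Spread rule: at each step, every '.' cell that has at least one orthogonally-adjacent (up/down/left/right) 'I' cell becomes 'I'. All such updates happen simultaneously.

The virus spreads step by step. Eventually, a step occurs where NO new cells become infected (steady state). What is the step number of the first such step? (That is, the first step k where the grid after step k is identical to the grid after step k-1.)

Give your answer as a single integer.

Step 0 (initial): 2 infected
Step 1: +6 new -> 8 infected
Step 2: +8 new -> 16 infected
Step 3: +6 new -> 22 infected
Step 4: +4 new -> 26 infected
Step 5: +4 new -> 30 infected
Step 6: +5 new -> 35 infected
Step 7: +3 new -> 38 infected
Step 8: +1 new -> 39 infected
Step 9: +0 new -> 39 infected

Answer: 9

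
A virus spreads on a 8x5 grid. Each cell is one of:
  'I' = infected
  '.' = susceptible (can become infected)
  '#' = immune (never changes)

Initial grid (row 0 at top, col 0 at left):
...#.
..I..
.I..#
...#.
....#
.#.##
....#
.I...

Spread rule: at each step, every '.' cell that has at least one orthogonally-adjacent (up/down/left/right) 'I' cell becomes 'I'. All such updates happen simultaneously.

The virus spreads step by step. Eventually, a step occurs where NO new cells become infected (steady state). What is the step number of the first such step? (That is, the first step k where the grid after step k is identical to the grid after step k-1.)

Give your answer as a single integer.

Step 0 (initial): 3 infected
Step 1: +9 new -> 12 infected
Step 2: +10 new -> 22 infected
Step 3: +8 new -> 30 infected
Step 4: +1 new -> 31 infected
Step 5: +0 new -> 31 infected

Answer: 5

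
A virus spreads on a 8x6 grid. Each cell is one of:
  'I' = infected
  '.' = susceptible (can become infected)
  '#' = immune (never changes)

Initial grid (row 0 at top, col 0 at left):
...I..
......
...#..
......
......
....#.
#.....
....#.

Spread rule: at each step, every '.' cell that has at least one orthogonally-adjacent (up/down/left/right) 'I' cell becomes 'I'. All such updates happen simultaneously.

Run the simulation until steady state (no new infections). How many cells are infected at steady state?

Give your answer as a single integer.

Step 0 (initial): 1 infected
Step 1: +3 new -> 4 infected
Step 2: +4 new -> 8 infected
Step 3: +5 new -> 13 infected
Step 4: +5 new -> 18 infected
Step 5: +6 new -> 24 infected
Step 6: +5 new -> 29 infected
Step 7: +5 new -> 34 infected
Step 8: +5 new -> 39 infected
Step 9: +4 new -> 43 infected
Step 10: +1 new -> 44 infected
Step 11: +0 new -> 44 infected

Answer: 44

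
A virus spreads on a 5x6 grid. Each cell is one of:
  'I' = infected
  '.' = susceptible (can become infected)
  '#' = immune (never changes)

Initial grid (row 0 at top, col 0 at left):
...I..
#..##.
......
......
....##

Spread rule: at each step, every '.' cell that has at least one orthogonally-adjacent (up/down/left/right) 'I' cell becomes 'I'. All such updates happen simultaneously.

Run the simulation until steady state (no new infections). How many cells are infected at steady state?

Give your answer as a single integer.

Answer: 25

Derivation:
Step 0 (initial): 1 infected
Step 1: +2 new -> 3 infected
Step 2: +3 new -> 6 infected
Step 3: +4 new -> 10 infected
Step 4: +4 new -> 14 infected
Step 5: +6 new -> 20 infected
Step 6: +4 new -> 24 infected
Step 7: +1 new -> 25 infected
Step 8: +0 new -> 25 infected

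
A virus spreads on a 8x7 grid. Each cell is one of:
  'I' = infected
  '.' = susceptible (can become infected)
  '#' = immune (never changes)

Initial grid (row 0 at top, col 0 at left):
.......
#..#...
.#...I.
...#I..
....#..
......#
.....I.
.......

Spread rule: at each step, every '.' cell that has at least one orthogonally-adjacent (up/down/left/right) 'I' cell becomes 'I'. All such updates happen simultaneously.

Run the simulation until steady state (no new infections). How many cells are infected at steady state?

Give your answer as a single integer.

Step 0 (initial): 3 infected
Step 1: +8 new -> 11 infected
Step 2: +10 new -> 21 infected
Step 3: +7 new -> 28 infected
Step 4: +7 new -> 35 infected
Step 5: +7 new -> 42 infected
Step 6: +5 new -> 47 infected
Step 7: +3 new -> 50 infected
Step 8: +0 new -> 50 infected

Answer: 50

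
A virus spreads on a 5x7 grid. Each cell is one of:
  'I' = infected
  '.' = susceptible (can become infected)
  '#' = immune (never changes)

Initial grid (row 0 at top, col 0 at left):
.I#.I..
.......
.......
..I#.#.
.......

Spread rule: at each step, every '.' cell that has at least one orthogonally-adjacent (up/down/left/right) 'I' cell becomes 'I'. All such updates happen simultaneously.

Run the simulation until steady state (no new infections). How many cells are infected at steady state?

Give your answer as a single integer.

Step 0 (initial): 3 infected
Step 1: +8 new -> 11 infected
Step 2: +11 new -> 22 infected
Step 3: +6 new -> 28 infected
Step 4: +2 new -> 30 infected
Step 5: +2 new -> 32 infected
Step 6: +0 new -> 32 infected

Answer: 32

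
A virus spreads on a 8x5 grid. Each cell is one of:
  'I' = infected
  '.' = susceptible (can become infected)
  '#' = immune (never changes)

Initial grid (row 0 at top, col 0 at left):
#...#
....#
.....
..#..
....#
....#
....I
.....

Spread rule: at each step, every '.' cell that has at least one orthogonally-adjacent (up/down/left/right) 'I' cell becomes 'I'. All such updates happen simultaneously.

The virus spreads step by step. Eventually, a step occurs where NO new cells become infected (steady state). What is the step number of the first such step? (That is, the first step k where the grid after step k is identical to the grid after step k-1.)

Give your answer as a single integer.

Step 0 (initial): 1 infected
Step 1: +2 new -> 3 infected
Step 2: +3 new -> 6 infected
Step 3: +4 new -> 10 infected
Step 4: +5 new -> 15 infected
Step 5: +5 new -> 20 infected
Step 6: +5 new -> 25 infected
Step 7: +4 new -> 29 infected
Step 8: +3 new -> 32 infected
Step 9: +2 new -> 34 infected
Step 10: +0 new -> 34 infected

Answer: 10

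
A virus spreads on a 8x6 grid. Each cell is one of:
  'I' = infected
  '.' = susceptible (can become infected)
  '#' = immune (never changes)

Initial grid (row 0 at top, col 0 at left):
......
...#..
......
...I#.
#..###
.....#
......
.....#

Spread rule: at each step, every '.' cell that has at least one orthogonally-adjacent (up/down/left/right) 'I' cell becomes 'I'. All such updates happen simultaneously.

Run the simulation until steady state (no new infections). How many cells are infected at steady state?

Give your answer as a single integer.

Answer: 40

Derivation:
Step 0 (initial): 1 infected
Step 1: +2 new -> 3 infected
Step 2: +4 new -> 7 infected
Step 3: +7 new -> 14 infected
Step 4: +9 new -> 23 infected
Step 5: +9 new -> 32 infected
Step 6: +5 new -> 37 infected
Step 7: +3 new -> 40 infected
Step 8: +0 new -> 40 infected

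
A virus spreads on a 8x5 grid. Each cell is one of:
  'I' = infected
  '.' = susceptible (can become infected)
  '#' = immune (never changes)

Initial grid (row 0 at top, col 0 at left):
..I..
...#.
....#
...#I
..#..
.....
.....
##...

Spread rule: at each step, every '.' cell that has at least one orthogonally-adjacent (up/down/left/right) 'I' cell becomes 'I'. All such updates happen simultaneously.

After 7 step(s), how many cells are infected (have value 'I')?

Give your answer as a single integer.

Step 0 (initial): 2 infected
Step 1: +4 new -> 6 infected
Step 2: +6 new -> 12 infected
Step 3: +7 new -> 19 infected
Step 4: +5 new -> 24 infected
Step 5: +5 new -> 29 infected
Step 6: +4 new -> 33 infected
Step 7: +1 new -> 34 infected

Answer: 34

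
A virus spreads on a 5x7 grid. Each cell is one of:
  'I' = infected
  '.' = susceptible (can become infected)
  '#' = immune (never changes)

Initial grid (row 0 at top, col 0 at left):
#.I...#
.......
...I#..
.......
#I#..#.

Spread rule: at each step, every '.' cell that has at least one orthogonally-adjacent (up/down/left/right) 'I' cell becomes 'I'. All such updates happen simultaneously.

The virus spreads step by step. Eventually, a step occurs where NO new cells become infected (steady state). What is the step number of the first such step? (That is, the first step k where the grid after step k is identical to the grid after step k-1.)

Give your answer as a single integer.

Answer: 6

Derivation:
Step 0 (initial): 3 infected
Step 1: +7 new -> 10 infected
Step 2: +8 new -> 18 infected
Step 3: +6 new -> 24 infected
Step 4: +3 new -> 27 infected
Step 5: +2 new -> 29 infected
Step 6: +0 new -> 29 infected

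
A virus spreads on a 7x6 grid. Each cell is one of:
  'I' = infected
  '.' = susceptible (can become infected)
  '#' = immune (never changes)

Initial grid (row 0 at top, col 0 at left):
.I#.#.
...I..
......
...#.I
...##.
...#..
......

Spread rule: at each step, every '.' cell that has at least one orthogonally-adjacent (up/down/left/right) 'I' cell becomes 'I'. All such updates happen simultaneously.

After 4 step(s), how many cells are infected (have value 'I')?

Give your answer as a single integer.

Answer: 28

Derivation:
Step 0 (initial): 3 infected
Step 1: +9 new -> 12 infected
Step 2: +6 new -> 18 infected
Step 3: +6 new -> 24 infected
Step 4: +4 new -> 28 infected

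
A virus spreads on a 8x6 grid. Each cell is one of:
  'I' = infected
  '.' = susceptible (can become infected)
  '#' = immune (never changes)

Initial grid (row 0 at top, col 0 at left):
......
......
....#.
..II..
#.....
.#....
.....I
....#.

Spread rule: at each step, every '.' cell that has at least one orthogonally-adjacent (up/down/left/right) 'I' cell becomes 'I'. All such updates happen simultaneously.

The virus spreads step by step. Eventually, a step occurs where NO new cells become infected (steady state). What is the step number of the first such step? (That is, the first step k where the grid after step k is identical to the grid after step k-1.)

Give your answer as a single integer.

Step 0 (initial): 3 infected
Step 1: +9 new -> 12 infected
Step 2: +12 new -> 24 infected
Step 3: +8 new -> 32 infected
Step 4: +6 new -> 38 infected
Step 5: +4 new -> 42 infected
Step 6: +2 new -> 44 infected
Step 7: +0 new -> 44 infected

Answer: 7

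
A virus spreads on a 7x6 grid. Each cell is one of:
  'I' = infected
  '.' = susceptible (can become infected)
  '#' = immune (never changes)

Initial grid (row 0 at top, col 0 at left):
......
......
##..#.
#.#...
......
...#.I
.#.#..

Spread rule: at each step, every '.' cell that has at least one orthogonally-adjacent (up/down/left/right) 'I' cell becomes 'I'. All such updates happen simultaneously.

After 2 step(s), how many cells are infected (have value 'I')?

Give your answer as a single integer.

Step 0 (initial): 1 infected
Step 1: +3 new -> 4 infected
Step 2: +3 new -> 7 infected

Answer: 7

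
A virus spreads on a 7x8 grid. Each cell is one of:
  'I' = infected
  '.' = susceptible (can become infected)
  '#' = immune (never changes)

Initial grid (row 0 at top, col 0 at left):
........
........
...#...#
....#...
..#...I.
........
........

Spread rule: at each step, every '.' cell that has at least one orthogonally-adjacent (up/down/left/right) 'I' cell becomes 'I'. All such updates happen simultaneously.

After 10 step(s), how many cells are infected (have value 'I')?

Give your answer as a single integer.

Step 0 (initial): 1 infected
Step 1: +4 new -> 5 infected
Step 2: +7 new -> 12 infected
Step 3: +6 new -> 18 infected
Step 4: +7 new -> 25 infected
Step 5: +6 new -> 31 infected
Step 6: +6 new -> 37 infected
Step 7: +7 new -> 44 infected
Step 8: +5 new -> 49 infected
Step 9: +2 new -> 51 infected
Step 10: +1 new -> 52 infected

Answer: 52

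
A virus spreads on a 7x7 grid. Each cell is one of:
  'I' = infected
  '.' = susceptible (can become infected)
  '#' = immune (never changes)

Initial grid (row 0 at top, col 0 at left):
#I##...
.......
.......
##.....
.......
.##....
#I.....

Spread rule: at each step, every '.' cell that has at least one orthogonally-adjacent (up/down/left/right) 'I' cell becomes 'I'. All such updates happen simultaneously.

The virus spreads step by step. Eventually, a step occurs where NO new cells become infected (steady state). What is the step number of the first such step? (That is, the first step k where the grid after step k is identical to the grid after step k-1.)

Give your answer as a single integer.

Answer: 9

Derivation:
Step 0 (initial): 2 infected
Step 1: +2 new -> 4 infected
Step 2: +4 new -> 8 infected
Step 3: +5 new -> 13 infected
Step 4: +6 new -> 19 infected
Step 5: +8 new -> 27 infected
Step 6: +7 new -> 34 infected
Step 7: +5 new -> 39 infected
Step 8: +2 new -> 41 infected
Step 9: +0 new -> 41 infected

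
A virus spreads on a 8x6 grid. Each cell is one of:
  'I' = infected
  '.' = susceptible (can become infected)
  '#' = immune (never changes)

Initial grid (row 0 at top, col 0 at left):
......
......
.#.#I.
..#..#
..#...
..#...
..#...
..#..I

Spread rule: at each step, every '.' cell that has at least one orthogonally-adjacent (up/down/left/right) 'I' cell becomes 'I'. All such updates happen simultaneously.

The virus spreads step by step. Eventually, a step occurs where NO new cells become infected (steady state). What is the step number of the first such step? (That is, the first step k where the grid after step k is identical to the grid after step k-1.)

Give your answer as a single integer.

Step 0 (initial): 2 infected
Step 1: +5 new -> 7 infected
Step 2: +8 new -> 15 infected
Step 3: +7 new -> 22 infected
Step 4: +4 new -> 26 infected
Step 5: +2 new -> 28 infected
Step 6: +2 new -> 30 infected
Step 7: +1 new -> 31 infected
Step 8: +2 new -> 33 infected
Step 9: +2 new -> 35 infected
Step 10: +2 new -> 37 infected
Step 11: +2 new -> 39 infected
Step 12: +1 new -> 40 infected
Step 13: +0 new -> 40 infected

Answer: 13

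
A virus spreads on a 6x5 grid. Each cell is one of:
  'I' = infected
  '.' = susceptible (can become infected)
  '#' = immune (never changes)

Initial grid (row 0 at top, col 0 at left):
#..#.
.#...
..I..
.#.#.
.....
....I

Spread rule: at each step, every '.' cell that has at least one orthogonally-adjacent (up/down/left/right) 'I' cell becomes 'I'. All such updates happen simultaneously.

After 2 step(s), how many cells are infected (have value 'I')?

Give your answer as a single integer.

Step 0 (initial): 2 infected
Step 1: +6 new -> 8 infected
Step 2: +8 new -> 16 infected

Answer: 16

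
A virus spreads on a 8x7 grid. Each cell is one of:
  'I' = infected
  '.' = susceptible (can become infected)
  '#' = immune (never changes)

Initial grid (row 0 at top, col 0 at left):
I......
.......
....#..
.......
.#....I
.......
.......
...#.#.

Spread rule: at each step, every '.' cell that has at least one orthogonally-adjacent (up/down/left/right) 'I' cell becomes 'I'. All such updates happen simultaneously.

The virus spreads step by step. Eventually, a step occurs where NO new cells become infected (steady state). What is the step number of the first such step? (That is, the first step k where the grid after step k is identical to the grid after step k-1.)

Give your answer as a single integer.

Answer: 9

Derivation:
Step 0 (initial): 2 infected
Step 1: +5 new -> 7 infected
Step 2: +8 new -> 15 infected
Step 3: +11 new -> 26 infected
Step 4: +11 new -> 37 infected
Step 5: +8 new -> 45 infected
Step 6: +3 new -> 48 infected
Step 7: +3 new -> 51 infected
Step 8: +1 new -> 52 infected
Step 9: +0 new -> 52 infected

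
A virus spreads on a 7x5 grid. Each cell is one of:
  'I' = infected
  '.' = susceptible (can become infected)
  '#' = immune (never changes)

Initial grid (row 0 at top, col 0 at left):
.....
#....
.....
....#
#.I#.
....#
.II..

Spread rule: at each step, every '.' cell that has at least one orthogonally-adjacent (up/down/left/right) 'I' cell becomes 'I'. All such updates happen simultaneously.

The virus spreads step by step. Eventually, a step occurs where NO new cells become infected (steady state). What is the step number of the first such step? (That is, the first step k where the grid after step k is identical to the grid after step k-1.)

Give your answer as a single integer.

Answer: 7

Derivation:
Step 0 (initial): 3 infected
Step 1: +6 new -> 9 infected
Step 2: +6 new -> 15 infected
Step 3: +4 new -> 19 infected
Step 4: +5 new -> 24 infected
Step 5: +3 new -> 27 infected
Step 6: +2 new -> 29 infected
Step 7: +0 new -> 29 infected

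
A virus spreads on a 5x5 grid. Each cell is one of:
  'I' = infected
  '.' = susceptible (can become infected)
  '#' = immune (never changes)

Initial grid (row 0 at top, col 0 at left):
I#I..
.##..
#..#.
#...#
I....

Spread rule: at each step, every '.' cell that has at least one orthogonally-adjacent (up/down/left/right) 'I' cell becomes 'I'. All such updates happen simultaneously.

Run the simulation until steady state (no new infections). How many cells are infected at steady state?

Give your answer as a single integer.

Step 0 (initial): 3 infected
Step 1: +3 new -> 6 infected
Step 2: +4 new -> 10 infected
Step 3: +4 new -> 14 infected
Step 4: +4 new -> 18 infected
Step 5: +0 new -> 18 infected

Answer: 18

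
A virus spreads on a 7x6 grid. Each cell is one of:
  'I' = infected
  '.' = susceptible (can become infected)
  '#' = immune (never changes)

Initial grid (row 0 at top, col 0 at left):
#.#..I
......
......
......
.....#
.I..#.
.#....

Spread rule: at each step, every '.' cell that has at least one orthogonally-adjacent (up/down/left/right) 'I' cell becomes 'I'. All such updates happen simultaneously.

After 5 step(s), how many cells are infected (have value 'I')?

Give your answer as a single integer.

Step 0 (initial): 2 infected
Step 1: +5 new -> 7 infected
Step 2: +9 new -> 16 infected
Step 3: +8 new -> 24 infected
Step 4: +9 new -> 33 infected
Step 5: +3 new -> 36 infected

Answer: 36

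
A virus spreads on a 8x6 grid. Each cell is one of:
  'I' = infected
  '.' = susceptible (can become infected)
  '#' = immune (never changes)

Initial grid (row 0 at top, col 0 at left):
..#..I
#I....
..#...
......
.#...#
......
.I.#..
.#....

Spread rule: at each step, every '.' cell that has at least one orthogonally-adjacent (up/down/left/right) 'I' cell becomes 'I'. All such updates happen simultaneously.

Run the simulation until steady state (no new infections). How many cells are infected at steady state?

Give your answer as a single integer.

Answer: 41

Derivation:
Step 0 (initial): 3 infected
Step 1: +8 new -> 11 infected
Step 2: +11 new -> 22 infected
Step 3: +9 new -> 31 infected
Step 4: +5 new -> 36 infected
Step 5: +4 new -> 40 infected
Step 6: +1 new -> 41 infected
Step 7: +0 new -> 41 infected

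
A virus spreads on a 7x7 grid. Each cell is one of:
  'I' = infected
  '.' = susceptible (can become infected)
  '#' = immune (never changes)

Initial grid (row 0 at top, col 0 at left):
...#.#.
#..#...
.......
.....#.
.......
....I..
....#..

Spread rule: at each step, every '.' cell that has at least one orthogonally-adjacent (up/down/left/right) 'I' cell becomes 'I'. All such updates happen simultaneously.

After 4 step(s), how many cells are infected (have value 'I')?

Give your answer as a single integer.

Step 0 (initial): 1 infected
Step 1: +3 new -> 4 infected
Step 2: +7 new -> 11 infected
Step 3: +7 new -> 18 infected
Step 4: +8 new -> 26 infected

Answer: 26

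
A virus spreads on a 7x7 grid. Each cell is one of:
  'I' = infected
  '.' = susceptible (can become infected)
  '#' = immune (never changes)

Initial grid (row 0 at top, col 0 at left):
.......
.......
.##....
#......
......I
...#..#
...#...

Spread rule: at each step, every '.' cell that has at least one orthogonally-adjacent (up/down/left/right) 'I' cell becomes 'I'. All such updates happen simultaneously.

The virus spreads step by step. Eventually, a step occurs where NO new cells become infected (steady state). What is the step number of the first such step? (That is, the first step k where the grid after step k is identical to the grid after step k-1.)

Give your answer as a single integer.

Answer: 11

Derivation:
Step 0 (initial): 1 infected
Step 1: +2 new -> 3 infected
Step 2: +4 new -> 7 infected
Step 3: +6 new -> 13 infected
Step 4: +7 new -> 20 infected
Step 5: +6 new -> 26 infected
Step 6: +6 new -> 32 infected
Step 7: +4 new -> 36 infected
Step 8: +3 new -> 39 infected
Step 9: +2 new -> 41 infected
Step 10: +2 new -> 43 infected
Step 11: +0 new -> 43 infected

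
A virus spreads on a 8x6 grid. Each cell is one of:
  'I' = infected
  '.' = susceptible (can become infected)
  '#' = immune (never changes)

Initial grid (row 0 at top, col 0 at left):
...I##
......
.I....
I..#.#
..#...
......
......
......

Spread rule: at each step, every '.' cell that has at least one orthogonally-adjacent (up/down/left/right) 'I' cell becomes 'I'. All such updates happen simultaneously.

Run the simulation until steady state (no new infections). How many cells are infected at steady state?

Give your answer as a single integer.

Answer: 43

Derivation:
Step 0 (initial): 3 infected
Step 1: +7 new -> 10 infected
Step 2: +8 new -> 18 infected
Step 3: +5 new -> 23 infected
Step 4: +5 new -> 28 infected
Step 5: +4 new -> 32 infected
Step 6: +5 new -> 37 infected
Step 7: +3 new -> 40 infected
Step 8: +2 new -> 42 infected
Step 9: +1 new -> 43 infected
Step 10: +0 new -> 43 infected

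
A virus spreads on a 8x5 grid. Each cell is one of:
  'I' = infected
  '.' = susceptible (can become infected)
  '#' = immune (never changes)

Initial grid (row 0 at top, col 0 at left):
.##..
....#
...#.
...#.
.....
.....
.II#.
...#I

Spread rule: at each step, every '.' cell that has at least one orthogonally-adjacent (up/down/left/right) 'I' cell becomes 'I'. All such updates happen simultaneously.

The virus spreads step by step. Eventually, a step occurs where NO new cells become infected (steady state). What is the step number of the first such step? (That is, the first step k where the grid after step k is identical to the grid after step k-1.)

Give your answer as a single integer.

Step 0 (initial): 3 infected
Step 1: +6 new -> 9 infected
Step 2: +6 new -> 15 infected
Step 3: +5 new -> 20 infected
Step 4: +4 new -> 24 infected
Step 5: +4 new -> 28 infected
Step 6: +2 new -> 30 infected
Step 7: +2 new -> 32 infected
Step 8: +1 new -> 33 infected
Step 9: +0 new -> 33 infected

Answer: 9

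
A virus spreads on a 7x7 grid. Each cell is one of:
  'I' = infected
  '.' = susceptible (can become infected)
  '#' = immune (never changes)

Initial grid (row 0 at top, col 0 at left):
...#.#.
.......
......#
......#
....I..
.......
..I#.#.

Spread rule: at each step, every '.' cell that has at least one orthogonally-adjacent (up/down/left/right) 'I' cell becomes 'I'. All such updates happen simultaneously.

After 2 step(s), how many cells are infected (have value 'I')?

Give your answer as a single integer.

Step 0 (initial): 2 infected
Step 1: +6 new -> 8 infected
Step 2: +10 new -> 18 infected

Answer: 18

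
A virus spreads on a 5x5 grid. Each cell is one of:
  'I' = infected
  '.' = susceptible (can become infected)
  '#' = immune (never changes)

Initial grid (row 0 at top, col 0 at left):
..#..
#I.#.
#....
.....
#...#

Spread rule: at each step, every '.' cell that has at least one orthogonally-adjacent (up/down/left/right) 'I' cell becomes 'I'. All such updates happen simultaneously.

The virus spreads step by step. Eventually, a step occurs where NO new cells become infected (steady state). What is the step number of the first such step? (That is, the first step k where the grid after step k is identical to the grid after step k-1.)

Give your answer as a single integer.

Answer: 8

Derivation:
Step 0 (initial): 1 infected
Step 1: +3 new -> 4 infected
Step 2: +3 new -> 7 infected
Step 3: +4 new -> 11 infected
Step 4: +3 new -> 14 infected
Step 5: +3 new -> 17 infected
Step 6: +1 new -> 18 infected
Step 7: +1 new -> 19 infected
Step 8: +0 new -> 19 infected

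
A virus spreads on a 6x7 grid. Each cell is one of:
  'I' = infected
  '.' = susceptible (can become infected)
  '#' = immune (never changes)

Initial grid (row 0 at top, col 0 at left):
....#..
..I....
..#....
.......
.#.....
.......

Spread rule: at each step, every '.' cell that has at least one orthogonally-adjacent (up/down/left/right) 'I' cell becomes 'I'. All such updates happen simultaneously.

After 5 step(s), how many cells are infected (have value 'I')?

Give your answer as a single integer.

Step 0 (initial): 1 infected
Step 1: +3 new -> 4 infected
Step 2: +6 new -> 10 infected
Step 3: +6 new -> 16 infected
Step 4: +7 new -> 23 infected
Step 5: +7 new -> 30 infected

Answer: 30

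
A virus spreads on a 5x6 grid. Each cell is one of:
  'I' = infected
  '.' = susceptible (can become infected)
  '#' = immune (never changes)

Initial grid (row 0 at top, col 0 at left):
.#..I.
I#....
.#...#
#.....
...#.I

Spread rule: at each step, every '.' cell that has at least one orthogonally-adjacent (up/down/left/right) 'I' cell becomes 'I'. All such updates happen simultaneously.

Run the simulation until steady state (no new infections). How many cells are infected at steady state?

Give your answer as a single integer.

Answer: 24

Derivation:
Step 0 (initial): 3 infected
Step 1: +7 new -> 10 infected
Step 2: +5 new -> 15 infected
Step 3: +3 new -> 18 infected
Step 4: +2 new -> 20 infected
Step 5: +2 new -> 22 infected
Step 6: +1 new -> 23 infected
Step 7: +1 new -> 24 infected
Step 8: +0 new -> 24 infected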